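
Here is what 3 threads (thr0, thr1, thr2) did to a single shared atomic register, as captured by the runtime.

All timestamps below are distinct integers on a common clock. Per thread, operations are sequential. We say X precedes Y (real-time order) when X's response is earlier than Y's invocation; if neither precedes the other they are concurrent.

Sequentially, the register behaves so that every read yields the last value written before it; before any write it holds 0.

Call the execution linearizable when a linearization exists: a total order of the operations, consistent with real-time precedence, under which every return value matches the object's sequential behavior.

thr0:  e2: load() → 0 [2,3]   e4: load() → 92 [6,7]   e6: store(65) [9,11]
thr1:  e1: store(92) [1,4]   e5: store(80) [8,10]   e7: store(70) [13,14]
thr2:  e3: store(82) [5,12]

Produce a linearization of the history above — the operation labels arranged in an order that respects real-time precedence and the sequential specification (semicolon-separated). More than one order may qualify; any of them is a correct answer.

e2; e1; e4; e3; e5; e6; e7

1. e2 load() → 0, leaving value 0
2. e1 store(92), leaving value 92
3. e4 load() → 92, leaving value 92
4. e3 store(82), leaving value 82
5. e5 store(80), leaving value 80
6. e6 store(65), leaving value 65
7. e7 store(70), leaving value 70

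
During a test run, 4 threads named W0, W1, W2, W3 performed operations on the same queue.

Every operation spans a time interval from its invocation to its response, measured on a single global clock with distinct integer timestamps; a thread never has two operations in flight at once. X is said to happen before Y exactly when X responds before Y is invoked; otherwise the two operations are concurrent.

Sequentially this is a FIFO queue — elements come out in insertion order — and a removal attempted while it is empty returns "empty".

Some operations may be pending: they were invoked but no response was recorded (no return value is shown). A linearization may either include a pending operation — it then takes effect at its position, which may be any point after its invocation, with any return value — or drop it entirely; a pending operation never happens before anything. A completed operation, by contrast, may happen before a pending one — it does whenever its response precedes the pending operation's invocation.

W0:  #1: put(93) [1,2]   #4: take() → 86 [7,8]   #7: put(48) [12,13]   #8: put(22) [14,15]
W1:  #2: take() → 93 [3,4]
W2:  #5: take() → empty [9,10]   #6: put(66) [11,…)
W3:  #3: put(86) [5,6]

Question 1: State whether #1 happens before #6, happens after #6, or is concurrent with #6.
before

#1 spans [1,2], #6 spans [11,…)
resp(#1)=2 < inv(#6)=11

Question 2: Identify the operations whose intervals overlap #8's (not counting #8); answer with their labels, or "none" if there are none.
#6

concurrent with #8 ([14,15]): every op whose interval crosses 14..15
#1 [1,2]: before
#2 [3,4]: before
#3 [5,6]: before
#4 [7,8]: before
#5 [9,10]: before
#6 [11,…): concurrent
#7 [12,13]: before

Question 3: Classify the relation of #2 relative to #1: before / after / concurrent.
after

#2 spans [3,4], #1 spans [1,2]
resp(#1)=2 < inv(#2)=3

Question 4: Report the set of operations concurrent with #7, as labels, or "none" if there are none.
#6

#7 spans [12,13]; an op avoiding the whole window 12..13 is ordered, any other is concurrent
#1 [1,2]: before
#2 [3,4]: before
#3 [5,6]: before
#4 [7,8]: before
#5 [9,10]: before
#6 [11,…): concurrent
#8 [14,15]: after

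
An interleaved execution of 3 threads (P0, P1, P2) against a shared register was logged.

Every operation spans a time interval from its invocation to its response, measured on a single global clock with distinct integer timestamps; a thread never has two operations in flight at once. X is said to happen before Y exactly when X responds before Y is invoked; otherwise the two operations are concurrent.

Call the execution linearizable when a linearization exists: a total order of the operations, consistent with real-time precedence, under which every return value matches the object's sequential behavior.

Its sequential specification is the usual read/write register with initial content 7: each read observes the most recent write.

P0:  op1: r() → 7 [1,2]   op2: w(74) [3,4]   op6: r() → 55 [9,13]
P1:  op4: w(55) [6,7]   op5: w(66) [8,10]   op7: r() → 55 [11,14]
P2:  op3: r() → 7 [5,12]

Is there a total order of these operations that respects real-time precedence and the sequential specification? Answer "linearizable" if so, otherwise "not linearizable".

the violation lands at event 12, op3's response at time 12: events 1..11 linearize, events 1..12 do not
no legal order exists: 3 real-time-consistent candidates over 5 completed register operations, all rejected
every completion of the 2 pending operations (op6, op7) was checked; none linearizes
one such order, op1, op2, op3, op4, op5 (pending dropped), breaks at step 3 where op3 r() → 7 is illegal
one such order, op1, op2, op4, op3, op5 (pending dropped), breaks at step 4 where op3 r() → 7 is illegal

not linearizable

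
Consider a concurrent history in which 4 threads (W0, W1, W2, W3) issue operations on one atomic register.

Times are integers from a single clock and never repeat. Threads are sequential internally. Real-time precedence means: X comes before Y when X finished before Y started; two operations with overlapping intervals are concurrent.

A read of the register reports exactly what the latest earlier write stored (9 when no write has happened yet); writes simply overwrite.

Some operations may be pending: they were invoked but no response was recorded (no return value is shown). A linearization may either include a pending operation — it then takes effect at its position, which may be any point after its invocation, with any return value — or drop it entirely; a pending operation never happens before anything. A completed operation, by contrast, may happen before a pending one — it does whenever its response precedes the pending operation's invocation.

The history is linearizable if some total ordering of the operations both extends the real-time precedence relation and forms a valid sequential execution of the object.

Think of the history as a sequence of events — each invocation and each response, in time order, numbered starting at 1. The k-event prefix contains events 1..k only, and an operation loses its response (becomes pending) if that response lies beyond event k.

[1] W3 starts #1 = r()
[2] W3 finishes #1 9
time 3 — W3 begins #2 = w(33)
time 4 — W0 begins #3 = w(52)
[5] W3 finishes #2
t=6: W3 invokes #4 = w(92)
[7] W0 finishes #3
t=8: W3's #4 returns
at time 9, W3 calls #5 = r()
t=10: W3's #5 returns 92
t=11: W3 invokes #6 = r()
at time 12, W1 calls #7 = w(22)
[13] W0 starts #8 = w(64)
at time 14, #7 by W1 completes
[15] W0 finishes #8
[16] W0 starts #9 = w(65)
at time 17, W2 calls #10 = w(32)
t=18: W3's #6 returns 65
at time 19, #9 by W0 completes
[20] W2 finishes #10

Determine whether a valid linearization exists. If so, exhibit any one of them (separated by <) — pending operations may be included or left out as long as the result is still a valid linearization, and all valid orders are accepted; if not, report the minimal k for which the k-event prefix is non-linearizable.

1. #1 r() → 9, leaving value 9
2. #2 w(33), leaving value 33
3. #3 w(52), leaving value 52
4. #4 w(92), leaving value 92
5. #5 r() → 92, leaving value 92
6. #7 w(22), leaving value 22
7. #8 w(64), leaving value 64
8. #9 w(65), leaving value 65
9. #6 r() → 65, leaving value 65
10. #10 w(32), leaving value 32

linearizable — witness: #1 < #2 < #3 < #4 < #5 < #7 < #8 < #9 < #6 < #10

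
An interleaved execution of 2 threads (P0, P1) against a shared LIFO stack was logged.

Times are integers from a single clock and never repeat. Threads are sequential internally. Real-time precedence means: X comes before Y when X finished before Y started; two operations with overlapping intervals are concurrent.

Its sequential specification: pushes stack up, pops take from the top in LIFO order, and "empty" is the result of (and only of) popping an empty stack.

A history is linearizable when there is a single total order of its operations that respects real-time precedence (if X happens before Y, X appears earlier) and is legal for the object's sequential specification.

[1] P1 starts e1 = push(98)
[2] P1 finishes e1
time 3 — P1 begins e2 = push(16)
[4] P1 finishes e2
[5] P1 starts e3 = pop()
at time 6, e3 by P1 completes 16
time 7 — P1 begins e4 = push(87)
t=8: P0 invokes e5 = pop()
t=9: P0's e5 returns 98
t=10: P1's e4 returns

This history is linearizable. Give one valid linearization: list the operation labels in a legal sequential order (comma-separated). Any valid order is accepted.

1. e1 push(98), leaving stack <98>
2. e2 push(16), leaving stack <98,16>
3. e3 pop() → 16, leaving stack <98>
4. e5 pop() → 98, leaving stack <>
5. e4 push(87), leaving stack <87>

e1, e2, e3, e5, e4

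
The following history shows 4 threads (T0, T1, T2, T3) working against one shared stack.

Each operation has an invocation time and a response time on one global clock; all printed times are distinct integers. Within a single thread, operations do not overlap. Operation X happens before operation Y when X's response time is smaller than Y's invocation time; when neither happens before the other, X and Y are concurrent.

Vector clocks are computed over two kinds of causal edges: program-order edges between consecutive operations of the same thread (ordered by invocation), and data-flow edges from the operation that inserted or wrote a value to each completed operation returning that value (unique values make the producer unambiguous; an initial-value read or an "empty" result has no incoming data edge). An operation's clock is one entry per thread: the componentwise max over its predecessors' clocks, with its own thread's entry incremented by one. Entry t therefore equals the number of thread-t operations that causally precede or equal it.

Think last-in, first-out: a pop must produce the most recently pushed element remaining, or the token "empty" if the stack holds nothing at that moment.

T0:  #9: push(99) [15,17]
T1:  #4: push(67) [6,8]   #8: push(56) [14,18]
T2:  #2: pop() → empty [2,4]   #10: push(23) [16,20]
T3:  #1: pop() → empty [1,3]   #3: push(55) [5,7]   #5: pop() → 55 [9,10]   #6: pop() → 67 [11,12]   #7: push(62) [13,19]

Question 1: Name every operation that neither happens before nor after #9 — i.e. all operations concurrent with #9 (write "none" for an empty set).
#10, #7, #8

#9 spans [15,17]; an op avoiding the whole window 15..17 is ordered, any other is concurrent
#1 [1,3]: before
#2 [2,4]: before
#3 [5,7]: before
#4 [6,8]: before
#5 [9,10]: before
#6 [11,12]: before
#7 [13,19]: concurrent
#8 [14,18]: concurrent
#10 [16,20]: concurrent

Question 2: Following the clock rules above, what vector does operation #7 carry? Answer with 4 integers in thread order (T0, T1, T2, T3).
(0, 1, 0, 5)

no predecessors for #1 (invoked 1): T3 increments from zero → (0, 0, 0, 1)
no predecessors for #2 (invoked 2): T2 increments from zero → (0, 0, 1, 0)
no predecessors for #4 (invoked 6): T1 increments from zero → (0, 1, 0, 0)
no predecessors for #9 (invoked 15): T0 increments from zero → (1, 0, 0, 0)
from VC(#1)=(0, 0, 0, 1), #3 (invoked 5) maxes components and bumps T3 → (0, 0, 0, 2)
from VC(#2)=(0, 0, 1, 0), #10 (invoked 16) maxes components and bumps T2 → (0, 0, 2, 0)
from VC(#4)=(0, 1, 0, 0), #8 (invoked 14) maxes components and bumps T1 → (0, 2, 0, 0)
from VC(#3)=(0, 0, 0, 2), #5 (invoked 9) maxes components and bumps T3 → (0, 0, 0, 3)
from VC(#4)=(0, 1, 0, 0), VC(#5)=(0, 0, 0, 3), #6 (invoked 11) maxes components and bumps T3 → (0, 1, 0, 4)
from VC(#6)=(0, 1, 0, 4), #7 (invoked 13) maxes components and bumps T3 → (0, 1, 0, 5)
target: VC(#7) = (0, 1, 0, 5)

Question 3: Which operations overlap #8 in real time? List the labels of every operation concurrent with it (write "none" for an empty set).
#10, #7, #9

#8 spans [14,18]: anything still running between times 14 and 18 counts as concurrent
#1 [1,3]: before
#2 [2,4]: before
#3 [5,7]: before
#4 [6,8]: before
#5 [9,10]: before
#6 [11,12]: before
#7 [13,19]: concurrent
#9 [15,17]: concurrent
#10 [16,20]: concurrent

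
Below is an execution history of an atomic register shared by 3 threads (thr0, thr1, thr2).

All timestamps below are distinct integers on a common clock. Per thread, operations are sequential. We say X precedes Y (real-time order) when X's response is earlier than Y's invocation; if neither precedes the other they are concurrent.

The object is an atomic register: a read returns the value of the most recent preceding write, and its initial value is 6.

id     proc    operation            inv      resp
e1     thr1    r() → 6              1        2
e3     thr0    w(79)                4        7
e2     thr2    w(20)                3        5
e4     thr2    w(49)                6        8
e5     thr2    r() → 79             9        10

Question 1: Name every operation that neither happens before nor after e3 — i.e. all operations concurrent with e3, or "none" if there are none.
e2, e4

overlap test against e3 [4,7]: concurrent iff the interval meets 4..7
e1 [1,2]: before
e2 [3,5]: concurrent
e4 [6,8]: concurrent
e5 [9,10]: after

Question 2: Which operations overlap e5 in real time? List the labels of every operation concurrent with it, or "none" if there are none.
none

e5 spans [9,10]; an op avoiding the whole window 9..10 is ordered, any other is concurrent
e1 [1,2]: before
e2 [3,5]: before
e3 [4,7]: before
e4 [6,8]: before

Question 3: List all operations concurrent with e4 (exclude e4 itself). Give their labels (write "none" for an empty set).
e3

e4 runs from 6 to 8; window-overlapping ops are concurrent
e1 [1,2]: before
e2 [3,5]: before
e3 [4,7]: concurrent
e5 [9,10]: after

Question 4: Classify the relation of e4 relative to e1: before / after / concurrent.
after

e4 spans [6,8], e1 spans [1,2]
resp(e1)=2 < inv(e4)=6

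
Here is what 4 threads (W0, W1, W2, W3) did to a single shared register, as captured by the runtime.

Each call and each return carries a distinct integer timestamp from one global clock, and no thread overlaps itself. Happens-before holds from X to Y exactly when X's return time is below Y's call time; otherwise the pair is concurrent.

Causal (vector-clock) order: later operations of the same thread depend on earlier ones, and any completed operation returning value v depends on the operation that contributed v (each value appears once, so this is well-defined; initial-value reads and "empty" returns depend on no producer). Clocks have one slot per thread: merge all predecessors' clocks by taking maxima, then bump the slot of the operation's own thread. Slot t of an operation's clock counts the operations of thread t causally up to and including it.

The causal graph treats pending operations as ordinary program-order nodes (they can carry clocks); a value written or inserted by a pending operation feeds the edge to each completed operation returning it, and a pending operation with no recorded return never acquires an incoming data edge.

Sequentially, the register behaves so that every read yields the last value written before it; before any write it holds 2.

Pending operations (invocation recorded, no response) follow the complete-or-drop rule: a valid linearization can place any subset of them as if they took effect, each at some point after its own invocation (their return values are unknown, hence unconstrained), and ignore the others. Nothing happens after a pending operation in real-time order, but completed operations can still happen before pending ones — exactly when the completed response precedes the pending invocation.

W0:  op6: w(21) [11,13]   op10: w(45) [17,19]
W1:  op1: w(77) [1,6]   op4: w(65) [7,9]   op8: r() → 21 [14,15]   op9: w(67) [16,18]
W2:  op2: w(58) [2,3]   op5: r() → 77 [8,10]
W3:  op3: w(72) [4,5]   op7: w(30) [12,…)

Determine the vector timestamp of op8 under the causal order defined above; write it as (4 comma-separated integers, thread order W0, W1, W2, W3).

root op op3, invoked 4: fresh clock plus W3's own tick → (0, 0, 0, 1)
root op op2, invoked 2: fresh clock plus W2's own tick → (0, 0, 1, 0)
root op op1, invoked 1: fresh clock plus W1's own tick → (0, 1, 0, 0)
root op op6, invoked 11: fresh clock plus W0's own tick → (1, 0, 0, 0)
invoked at 12, op7 merges VC(op3)=(0, 0, 0, 1) and bumps W3's slot → (0, 0, 0, 2)
invoked at 7, op4 merges VC(op1)=(0, 1, 0, 0) and bumps W1's slot → (0, 2, 0, 0)
invoked at 17, op10 merges VC(op6)=(1, 0, 0, 0) and bumps W0's slot → (2, 0, 0, 0)
invoked at 8, op5 merges VC(op1)=(0, 1, 0, 0), VC(op2)=(0, 0, 1, 0) and bumps W2's slot → (0, 1, 2, 0)
invoked at 14, op8 merges VC(op4)=(0, 2, 0, 0), VC(op6)=(1, 0, 0, 0) and bumps W1's slot → (1, 3, 0, 0)
invoked at 16, op9 merges VC(op8)=(1, 3, 0, 0) and bumps W1's slot → (1, 4, 0, 0)
target: VC(op8) = (1, 3, 0, 0)

(1, 3, 0, 0)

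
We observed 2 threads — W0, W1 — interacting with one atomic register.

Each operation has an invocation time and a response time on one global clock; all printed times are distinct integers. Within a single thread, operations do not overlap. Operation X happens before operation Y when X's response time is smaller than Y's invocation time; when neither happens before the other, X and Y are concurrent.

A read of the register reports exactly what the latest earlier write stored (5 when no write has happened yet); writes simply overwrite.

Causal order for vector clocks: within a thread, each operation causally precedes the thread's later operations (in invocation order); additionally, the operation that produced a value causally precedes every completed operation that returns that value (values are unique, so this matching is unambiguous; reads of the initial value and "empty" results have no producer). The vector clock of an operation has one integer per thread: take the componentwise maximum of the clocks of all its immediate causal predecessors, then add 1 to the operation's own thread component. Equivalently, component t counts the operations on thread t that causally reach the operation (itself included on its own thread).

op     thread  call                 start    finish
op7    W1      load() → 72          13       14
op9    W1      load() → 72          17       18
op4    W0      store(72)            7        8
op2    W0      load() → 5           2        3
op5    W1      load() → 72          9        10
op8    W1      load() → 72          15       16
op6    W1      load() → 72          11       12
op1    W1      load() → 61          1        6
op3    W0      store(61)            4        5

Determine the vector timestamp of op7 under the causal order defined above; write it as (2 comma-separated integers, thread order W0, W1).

(3, 4)

root op op2, invoked 2: fresh clock plus W0's own tick → (1, 0)
merge at op3 (invoked 4): VC(op2)=(1, 0), own-thread bump on W0 → (2, 0)
merge at op1 (invoked 1): VC(op3)=(2, 0), own-thread bump on W1 → (2, 1)
merge at op4 (invoked 7): VC(op3)=(2, 0), own-thread bump on W0 → (3, 0)
merge at op5 (invoked 9): VC(op1)=(2, 1), VC(op4)=(3, 0), own-thread bump on W1 → (3, 2)
merge at op6 (invoked 11): VC(op4)=(3, 0), VC(op5)=(3, 2), own-thread bump on W1 → (3, 3)
merge at op7 (invoked 13): VC(op4)=(3, 0), VC(op6)=(3, 3), own-thread bump on W1 → (3, 4)
merge at op8 (invoked 15): VC(op4)=(3, 0), VC(op7)=(3, 4), own-thread bump on W1 → (3, 5)
merge at op9 (invoked 17): VC(op4)=(3, 0), VC(op8)=(3, 5), own-thread bump on W1 → (3, 6)
target: VC(op7) = (3, 4)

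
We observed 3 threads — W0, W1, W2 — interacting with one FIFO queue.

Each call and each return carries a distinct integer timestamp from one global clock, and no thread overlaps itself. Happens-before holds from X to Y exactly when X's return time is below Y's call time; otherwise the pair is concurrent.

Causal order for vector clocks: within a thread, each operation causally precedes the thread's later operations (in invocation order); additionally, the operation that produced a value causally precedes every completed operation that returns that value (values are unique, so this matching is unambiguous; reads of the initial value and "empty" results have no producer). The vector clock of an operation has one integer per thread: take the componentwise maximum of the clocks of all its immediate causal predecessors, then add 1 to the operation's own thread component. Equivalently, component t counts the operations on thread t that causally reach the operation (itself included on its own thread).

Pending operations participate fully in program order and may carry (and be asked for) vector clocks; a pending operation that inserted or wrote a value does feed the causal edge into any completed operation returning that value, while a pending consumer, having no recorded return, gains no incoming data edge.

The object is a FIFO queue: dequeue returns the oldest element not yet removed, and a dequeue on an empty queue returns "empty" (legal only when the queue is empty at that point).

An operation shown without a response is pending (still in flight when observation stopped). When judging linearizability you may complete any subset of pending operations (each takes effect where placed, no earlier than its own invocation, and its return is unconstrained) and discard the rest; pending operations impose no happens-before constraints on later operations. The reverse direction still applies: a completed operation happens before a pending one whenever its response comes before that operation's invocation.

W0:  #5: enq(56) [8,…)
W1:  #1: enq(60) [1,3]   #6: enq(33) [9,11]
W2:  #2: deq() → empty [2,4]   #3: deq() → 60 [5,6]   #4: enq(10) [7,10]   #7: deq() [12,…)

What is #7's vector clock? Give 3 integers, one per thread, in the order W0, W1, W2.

#2 (invocation 2): nothing precedes it; W2's component alone gives (0, 0, 1)
#1 (invocation 1): nothing precedes it; W1's component alone gives (0, 1, 0)
#5 (invocation 8): nothing precedes it; W0's component alone gives (1, 0, 0)
invoked at 9, #6 merges VC(#1)=(0, 1, 0) and bumps W1's slot → (0, 2, 0)
invoked at 5, #3 merges VC(#1)=(0, 1, 0), VC(#2)=(0, 0, 1) and bumps W2's slot → (0, 1, 2)
invoked at 7, #4 merges VC(#3)=(0, 1, 2) and bumps W2's slot → (0, 1, 3)
invoked at 12, #7 merges VC(#4)=(0, 1, 3) and bumps W2's slot → (0, 1, 4)
target: VC(#7) = (0, 1, 4)

(0, 1, 4)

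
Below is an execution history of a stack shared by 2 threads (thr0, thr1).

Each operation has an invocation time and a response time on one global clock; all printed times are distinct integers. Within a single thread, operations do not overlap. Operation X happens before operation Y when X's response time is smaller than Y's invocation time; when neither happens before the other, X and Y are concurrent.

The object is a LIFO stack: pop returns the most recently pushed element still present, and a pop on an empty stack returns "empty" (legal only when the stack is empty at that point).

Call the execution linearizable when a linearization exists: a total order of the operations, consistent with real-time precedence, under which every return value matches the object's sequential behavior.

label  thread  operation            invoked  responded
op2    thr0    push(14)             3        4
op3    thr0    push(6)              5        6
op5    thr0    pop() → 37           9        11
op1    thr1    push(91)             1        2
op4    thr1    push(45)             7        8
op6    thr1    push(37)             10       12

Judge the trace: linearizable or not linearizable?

linearizable

a witness: op1, op2, op3, op4, op6, op5
step 1: op1 push(91) — stack <91>
step 2: op2 push(14) — stack <91,14>
step 3: op3 push(6) — stack <91,14,6>
step 4: op4 push(45) — stack <91,14,6,45>
step 5: op6 push(37) — stack <91,14,6,45,37>
step 6: op5 pop() → 37 — stack <91,14,6,45>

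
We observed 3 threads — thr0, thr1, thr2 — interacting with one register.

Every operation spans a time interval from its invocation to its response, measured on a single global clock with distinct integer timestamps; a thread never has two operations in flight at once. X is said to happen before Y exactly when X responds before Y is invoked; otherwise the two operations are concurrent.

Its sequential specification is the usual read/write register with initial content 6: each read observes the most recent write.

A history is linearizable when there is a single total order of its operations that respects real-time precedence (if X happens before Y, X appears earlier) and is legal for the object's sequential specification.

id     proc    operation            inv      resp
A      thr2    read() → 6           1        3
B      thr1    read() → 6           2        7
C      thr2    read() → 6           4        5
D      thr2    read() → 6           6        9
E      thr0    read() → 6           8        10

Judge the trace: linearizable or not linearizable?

linearizable

one valid linearization: A, B, C, D, E
1. A read() → 6, leaving value 6
2. B read() → 6, leaving value 6
3. C read() → 6, leaving value 6
4. D read() → 6, leaving value 6
5. E read() → 6, leaving value 6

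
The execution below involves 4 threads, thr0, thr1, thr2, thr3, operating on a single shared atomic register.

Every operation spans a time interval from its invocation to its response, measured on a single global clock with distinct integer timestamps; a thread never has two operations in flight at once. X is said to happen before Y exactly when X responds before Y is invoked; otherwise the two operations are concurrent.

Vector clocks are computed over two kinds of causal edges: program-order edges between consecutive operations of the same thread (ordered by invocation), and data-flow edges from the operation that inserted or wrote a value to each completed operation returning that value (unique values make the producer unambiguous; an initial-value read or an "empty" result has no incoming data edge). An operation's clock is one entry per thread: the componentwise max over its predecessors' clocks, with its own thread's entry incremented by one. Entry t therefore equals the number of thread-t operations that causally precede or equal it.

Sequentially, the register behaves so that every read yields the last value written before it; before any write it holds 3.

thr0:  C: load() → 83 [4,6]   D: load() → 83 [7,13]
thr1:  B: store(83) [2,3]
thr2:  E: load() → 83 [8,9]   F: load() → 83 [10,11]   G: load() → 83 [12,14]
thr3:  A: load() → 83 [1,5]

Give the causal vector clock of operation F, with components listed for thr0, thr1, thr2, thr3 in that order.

invoked at 2, B has no predecessors; its own thr1 bump gives (0, 1, 0, 0)
from VC(B)=(0, 1, 0, 0), A (invoked 1) maxes components and bumps thr3 → (0, 1, 0, 1)
from VC(B)=(0, 1, 0, 0), E (invoked 8) maxes components and bumps thr2 → (0, 1, 1, 0)
from VC(B)=(0, 1, 0, 0), C (invoked 4) maxes components and bumps thr0 → (1, 1, 0, 0)
from VC(B)=(0, 1, 0, 0), VC(E)=(0, 1, 1, 0), F (invoked 10) maxes components and bumps thr2 → (0, 1, 2, 0)
from VC(B)=(0, 1, 0, 0), VC(C)=(1, 1, 0, 0), D (invoked 7) maxes components and bumps thr0 → (2, 1, 0, 0)
from VC(B)=(0, 1, 0, 0), VC(F)=(0, 1, 2, 0), G (invoked 12) maxes components and bumps thr2 → (0, 1, 3, 0)
target: VC(F) = (0, 1, 2, 0)

(0, 1, 2, 0)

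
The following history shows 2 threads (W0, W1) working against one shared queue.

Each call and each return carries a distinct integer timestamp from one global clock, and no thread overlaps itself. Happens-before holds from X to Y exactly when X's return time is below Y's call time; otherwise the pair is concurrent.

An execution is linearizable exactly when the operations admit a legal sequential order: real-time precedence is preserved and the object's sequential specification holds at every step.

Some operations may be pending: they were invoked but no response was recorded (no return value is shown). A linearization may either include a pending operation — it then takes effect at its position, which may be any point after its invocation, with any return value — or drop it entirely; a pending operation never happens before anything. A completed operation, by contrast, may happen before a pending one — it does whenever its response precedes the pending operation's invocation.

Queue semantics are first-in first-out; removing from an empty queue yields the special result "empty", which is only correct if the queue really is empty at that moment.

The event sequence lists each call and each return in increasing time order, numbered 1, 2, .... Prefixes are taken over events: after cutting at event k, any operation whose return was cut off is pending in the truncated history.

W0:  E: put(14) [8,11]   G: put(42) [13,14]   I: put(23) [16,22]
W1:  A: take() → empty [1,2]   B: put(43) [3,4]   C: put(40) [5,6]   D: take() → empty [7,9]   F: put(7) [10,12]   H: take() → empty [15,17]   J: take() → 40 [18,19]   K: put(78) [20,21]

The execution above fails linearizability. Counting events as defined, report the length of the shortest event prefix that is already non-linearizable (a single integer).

a valid linearization of events 1..8 exists, for instance A, B, C:
1. A take() → empty, leaving queue <>
2. B put(43), leaving queue <43>
3. C put(40), leaving queue <43,40>
event 9 — D's response, time 9 — after it, nothing linearizes
include/drop combinations of the 1 pending operation (E) were all tried; none helps
sample order A, B, C, D (pending dropped) stalls at step 4 — D take() → empty has no legal effect

9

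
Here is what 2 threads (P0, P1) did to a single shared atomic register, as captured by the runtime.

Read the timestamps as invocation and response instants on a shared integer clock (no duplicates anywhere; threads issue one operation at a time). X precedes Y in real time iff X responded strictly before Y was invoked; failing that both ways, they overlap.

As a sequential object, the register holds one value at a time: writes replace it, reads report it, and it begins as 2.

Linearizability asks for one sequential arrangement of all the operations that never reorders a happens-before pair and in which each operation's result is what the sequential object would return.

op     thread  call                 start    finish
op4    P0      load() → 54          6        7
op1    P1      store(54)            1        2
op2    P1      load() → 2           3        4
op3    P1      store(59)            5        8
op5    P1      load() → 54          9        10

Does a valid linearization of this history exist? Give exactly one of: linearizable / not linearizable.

not linearizable

the violation lands at event 4, op2's response at time 4: events 1..3 linearize, events 1..4 do not
the sole real-time-consistent order of 2 completed operations fails the atomic register replay
take op1, op2: step 2 already fails, because op2 load() → 2 cannot occur there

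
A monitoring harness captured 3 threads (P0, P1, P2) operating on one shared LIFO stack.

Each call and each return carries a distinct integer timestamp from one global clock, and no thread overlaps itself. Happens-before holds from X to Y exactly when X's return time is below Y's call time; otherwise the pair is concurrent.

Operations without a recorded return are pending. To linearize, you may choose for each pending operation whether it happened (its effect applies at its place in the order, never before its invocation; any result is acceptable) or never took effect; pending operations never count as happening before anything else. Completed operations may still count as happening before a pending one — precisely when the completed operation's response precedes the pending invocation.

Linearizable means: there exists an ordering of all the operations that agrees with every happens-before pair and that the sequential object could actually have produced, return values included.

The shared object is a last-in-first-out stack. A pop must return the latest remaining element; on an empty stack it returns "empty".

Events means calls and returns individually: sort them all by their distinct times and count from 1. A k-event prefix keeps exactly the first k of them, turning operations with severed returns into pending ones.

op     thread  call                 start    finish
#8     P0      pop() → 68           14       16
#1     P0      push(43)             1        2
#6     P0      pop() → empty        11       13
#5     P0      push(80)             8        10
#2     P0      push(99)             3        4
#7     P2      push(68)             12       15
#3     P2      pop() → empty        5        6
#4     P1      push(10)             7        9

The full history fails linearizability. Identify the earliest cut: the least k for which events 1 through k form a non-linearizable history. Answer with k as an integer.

one valid order for events 1..5 is #1, #2:
step 1: #1 push(43) — stack <43>
step 2: #2 push(99) — stack <43,99>
event 6 — #3's response, time 6 — after it, nothing linearizes
sample order #1, #2, #3 stalls at step 3 — #3 pop() → empty has no legal effect

6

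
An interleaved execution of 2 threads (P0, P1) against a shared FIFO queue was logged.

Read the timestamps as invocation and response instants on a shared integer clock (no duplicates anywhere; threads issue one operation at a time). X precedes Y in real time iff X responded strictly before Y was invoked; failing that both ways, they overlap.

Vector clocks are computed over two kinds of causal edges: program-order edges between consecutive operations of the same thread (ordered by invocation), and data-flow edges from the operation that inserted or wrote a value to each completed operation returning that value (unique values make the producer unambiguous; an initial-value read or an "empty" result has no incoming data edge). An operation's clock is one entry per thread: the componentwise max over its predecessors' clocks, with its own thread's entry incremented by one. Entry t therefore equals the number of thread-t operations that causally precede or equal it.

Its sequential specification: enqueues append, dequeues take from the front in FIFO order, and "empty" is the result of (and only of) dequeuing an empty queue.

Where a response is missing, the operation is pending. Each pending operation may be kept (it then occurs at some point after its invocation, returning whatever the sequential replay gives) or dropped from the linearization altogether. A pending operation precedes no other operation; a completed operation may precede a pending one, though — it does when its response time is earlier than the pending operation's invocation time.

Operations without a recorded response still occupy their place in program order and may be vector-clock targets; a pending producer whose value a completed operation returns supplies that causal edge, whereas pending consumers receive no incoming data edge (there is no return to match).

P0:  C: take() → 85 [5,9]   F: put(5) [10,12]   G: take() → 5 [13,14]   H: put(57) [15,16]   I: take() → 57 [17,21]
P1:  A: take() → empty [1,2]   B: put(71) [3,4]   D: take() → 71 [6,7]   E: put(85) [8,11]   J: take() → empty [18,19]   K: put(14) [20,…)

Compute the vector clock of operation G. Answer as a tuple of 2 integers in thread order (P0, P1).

(3, 4)

no predecessors for A (invoked 1): P1 increments from zero → (0, 1)
B (invocation 3): componentwise max over VC(A)=(0, 1), +1 at P1, giving (0, 2)
D (invocation 6): componentwise max over VC(B)=(0, 2), +1 at P1, giving (0, 3)
E (invocation 8): componentwise max over VC(D)=(0, 3), +1 at P1, giving (0, 4)
J (invocation 18): componentwise max over VC(E)=(0, 4), +1 at P1, giving (0, 5)
C (invocation 5): componentwise max over VC(E)=(0, 4), +1 at P0, giving (1, 4)
K (invocation 20): componentwise max over VC(J)=(0, 5), +1 at P1, giving (0, 6)
F (invocation 10): componentwise max over VC(C)=(1, 4), +1 at P0, giving (2, 4)
G (invocation 13): componentwise max over VC(F)=(2, 4), +1 at P0, giving (3, 4)
H (invocation 15): componentwise max over VC(G)=(3, 4), +1 at P0, giving (4, 4)
I (invocation 17): componentwise max over VC(H)=(4, 4), +1 at P0, giving (5, 4)
target: VC(G) = (3, 4)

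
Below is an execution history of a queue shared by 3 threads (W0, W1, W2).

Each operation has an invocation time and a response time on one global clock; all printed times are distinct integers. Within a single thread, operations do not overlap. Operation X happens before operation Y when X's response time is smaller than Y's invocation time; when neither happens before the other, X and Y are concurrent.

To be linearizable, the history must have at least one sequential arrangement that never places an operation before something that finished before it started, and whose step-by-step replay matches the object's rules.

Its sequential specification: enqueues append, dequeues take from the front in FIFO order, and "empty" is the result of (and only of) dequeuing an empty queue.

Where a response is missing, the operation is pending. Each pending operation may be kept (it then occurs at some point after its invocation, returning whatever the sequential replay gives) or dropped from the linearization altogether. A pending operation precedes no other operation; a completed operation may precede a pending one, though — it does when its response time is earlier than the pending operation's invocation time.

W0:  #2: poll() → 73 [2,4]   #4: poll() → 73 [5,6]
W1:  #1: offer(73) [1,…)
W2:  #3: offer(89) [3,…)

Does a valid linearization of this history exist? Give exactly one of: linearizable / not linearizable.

the violation lands at event 6, #4's response at time 6: events 1..5 linearize, events 1..6 do not
one real-time candidate order over the 2 completed operations — the queue replay rejects it
completion choices over the 2 pending operations (#1, #3) were checked; none helps
one such order, #2, #4 (pending dropped), breaks at step 1 where #2 poll() → 73 is illegal

not linearizable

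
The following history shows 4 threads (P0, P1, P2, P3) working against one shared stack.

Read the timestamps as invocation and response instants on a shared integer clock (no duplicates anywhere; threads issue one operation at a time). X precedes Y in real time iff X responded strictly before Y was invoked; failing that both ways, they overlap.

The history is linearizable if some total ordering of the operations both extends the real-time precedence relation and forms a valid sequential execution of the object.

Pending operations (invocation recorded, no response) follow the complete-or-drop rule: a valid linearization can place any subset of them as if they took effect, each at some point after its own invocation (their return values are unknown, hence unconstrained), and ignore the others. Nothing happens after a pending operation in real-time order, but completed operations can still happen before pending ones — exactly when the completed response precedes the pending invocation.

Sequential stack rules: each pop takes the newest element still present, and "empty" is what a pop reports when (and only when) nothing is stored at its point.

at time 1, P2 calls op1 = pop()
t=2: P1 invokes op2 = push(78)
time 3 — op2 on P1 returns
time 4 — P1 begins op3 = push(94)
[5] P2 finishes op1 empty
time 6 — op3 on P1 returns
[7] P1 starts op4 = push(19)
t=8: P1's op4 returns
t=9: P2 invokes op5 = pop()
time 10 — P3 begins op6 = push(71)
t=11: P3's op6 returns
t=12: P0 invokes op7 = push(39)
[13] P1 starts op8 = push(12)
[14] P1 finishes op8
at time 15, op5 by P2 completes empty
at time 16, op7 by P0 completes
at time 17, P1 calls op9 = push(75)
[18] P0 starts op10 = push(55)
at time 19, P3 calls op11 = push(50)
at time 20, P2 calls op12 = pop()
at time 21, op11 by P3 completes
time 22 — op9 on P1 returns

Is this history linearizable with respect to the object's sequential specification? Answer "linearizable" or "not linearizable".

not linearizable

cut after 14 events: linearizable; cut after 15 events (op5 responds, time 15): not linearizable
every one of the 9 real-time-consistent orders over 7 completed stack ops fails the sequential spec
no escape via the 1 pending operation (op7): every completion choice fails
one such order, op1, op2, op3, op4, op5, op6, op8 (pending dropped), breaks at step 5 where op5 pop() → empty is illegal
one such order, op1, op2, op3, op4, op6, op5, op8 (pending dropped), breaks at step 6 where op5 pop() → empty is illegal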